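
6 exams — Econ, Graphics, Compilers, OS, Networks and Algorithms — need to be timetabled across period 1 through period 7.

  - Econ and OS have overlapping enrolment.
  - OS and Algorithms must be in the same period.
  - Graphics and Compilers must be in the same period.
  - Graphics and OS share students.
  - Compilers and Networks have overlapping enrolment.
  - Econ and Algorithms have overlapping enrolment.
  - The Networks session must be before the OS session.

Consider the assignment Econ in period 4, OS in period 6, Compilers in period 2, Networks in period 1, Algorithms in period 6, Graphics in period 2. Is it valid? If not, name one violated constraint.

Yes

The Networks session must be before the OS session — holds.
OS and Algorithms must be in the same period — holds.
Graphics and OS share students — holds.
Econ and OS have overlapping enrolment — holds.
Compilers and Networks have overlapping enrolment — holds.
Econ and Algorithms have overlapping enrolment — holds.
Graphics and Compilers must be in the same period — holds.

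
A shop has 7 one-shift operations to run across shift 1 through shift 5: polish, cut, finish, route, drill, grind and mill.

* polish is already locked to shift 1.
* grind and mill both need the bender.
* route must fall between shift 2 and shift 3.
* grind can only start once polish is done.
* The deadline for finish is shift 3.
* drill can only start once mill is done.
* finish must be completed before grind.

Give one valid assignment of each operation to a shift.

route in shift 2; finish in shift 1; cut in shift 1; drill in shift 2; mill in shift 1; polish in shift 1; grind in shift 2

Checking: mill(shift 1) before drill(shift 2); polish(shift 1) before grind(shift 2); finish(shift 1) before grind(shift 2); grind(shift 2) != mill(shift 1); route=shift 2 in [shift 2,shift 3]; polish=shift 1 in [shift 1,shift 1]; finish=shift 1 in [shift 1,shift 3].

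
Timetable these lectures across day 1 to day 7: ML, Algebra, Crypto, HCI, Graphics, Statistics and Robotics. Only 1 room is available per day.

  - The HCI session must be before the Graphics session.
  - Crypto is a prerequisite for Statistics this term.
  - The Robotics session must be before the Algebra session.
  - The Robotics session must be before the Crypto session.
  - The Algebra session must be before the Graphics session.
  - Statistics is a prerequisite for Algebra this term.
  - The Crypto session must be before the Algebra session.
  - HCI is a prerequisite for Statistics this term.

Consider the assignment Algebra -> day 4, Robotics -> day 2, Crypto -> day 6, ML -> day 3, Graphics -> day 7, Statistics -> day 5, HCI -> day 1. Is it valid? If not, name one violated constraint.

Invalid. The Crypto session must be before the Algebra session.

The HCI session must be before the Graphics session — holds.
HCI is a prerequisite for Statistics this term — holds.
The Robotics session must be before the Crypto session — holds.
The Algebra session must be before the Graphics session — holds.
Only 1 room is available per day — holds.
The Crypto session must be before the Algebra session — violated.
Statistics is a prerequisite for Algebra this term — violated.
Crypto is a prerequisite for Statistics this term — violated.
The Robotics session must be before the Algebra session — holds.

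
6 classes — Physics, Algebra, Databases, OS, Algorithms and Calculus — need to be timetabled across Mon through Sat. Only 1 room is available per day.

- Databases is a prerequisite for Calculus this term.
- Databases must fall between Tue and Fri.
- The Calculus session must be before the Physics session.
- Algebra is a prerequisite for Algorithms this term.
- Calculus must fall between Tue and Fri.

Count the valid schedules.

Splitting on Physics: it can be Thu (3), Fri (9), Sat (18). Listing each branch's schedules as (Algebra, Databases, OS, Algorithms, Calculus):
Physics=Thu: (Mon,Tue,Fri,Sat,Wed) (Mon,Tue,Sat,Fri,Wed) (Fri,Tue,Mon,Sat,Wed) — 3.
Physics=Fri: (Mon,Tue,Wed,Sat,Thu) (Mon,Tue,Thu,Sat,Wed) (Mon,Tue,Sat,Wed,Thu) (Mon,Tue,Sat,Thu,Wed) (Mon,Wed,Tue,Sat,Thu) (Mon,Wed,Sat,Tue,Thu) (Tue,Wed,Mon,Sat,Thu) (Wed,Tue,Mon,Sat,Thu) (Thu,Tue,Mon,Sat,Wed) — 9.
Physics=Sat: (Mon,Tue,Wed,Thu,Fri) (Mon,Tue,Wed,Fri,Thu) (Mon,Tue,Thu,Wed,Fri) (Mon,Tue,Thu,Fri,Wed) (Mon,Tue,Fri,Wed,Thu) (Mon,Tue,Fri,Thu,Wed) (Mon,Wed,Tue,Thu,Fri) (Mon,Wed,Tue,Fri,Thu) (Mon,Wed,Thu,Tue,Fri) (Mon,Wed,Fri,Tue,Thu) (Mon,Thu,Tue,Wed,Fri) (Mon,Thu,Wed,Tue,Fri) (Tue,Wed,Mon,Thu,Fri) (Tue,Wed,Mon,Fri,Thu) (Tue,Thu,Mon,Wed,Fri) (Wed,Tue,Mon,Thu,Fri) (Wed,Tue,Mon,Fri,Thu) (Thu,Tue,Mon,Fri,Wed) — 18.
Summing: 3 + 9 + 18 = 30.

30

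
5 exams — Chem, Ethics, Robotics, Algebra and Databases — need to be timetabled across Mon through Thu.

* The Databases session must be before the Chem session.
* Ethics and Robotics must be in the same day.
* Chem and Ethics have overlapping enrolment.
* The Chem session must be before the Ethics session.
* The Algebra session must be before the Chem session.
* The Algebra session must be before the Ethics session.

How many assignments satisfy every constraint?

6

Splitting on Chem: it can be Tue (2), Wed (4). Listing each branch's schedules as (Ethics, Robotics, Algebra, Databases):
Chem=Tue: (Wed,Wed,Mon,Mon) (Thu,Thu,Mon,Mon) — 2.
Chem=Wed: (Thu,Thu,Mon,Mon) (Thu,Thu,Mon,Tue) (Thu,Thu,Tue,Mon) (Thu,Thu,Tue,Tue) — 4.
Summing: 2 + 4 = 6.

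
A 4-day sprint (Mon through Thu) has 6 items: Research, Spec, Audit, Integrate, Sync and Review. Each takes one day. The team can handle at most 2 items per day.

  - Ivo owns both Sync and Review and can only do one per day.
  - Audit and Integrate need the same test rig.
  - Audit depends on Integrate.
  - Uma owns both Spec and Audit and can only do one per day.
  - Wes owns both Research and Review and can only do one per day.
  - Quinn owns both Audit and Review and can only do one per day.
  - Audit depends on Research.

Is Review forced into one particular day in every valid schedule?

No

Review can be Mon (e.g. Research=Tue; Audit=Wed; Review=Mon; Sync=Wed; Spec=Tue; Integrate=Mon) or Tue (e.g. Integrate=Mon, Review=Tue, Research=Mon, Audit=Wed, Spec=Tue, Sync=Wed).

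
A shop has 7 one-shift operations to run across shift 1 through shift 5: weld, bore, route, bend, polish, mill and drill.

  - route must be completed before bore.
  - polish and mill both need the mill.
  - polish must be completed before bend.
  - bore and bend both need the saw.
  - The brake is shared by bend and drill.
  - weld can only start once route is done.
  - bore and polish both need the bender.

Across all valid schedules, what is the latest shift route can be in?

shift 4

Downstream work caps route at shift 4.
route at shift 4 is achievable: polish=shift 1; bend=shift 2; route=shift 4; mill=shift 2; bore=shift 5; drill=shift 1; weld=shift 5.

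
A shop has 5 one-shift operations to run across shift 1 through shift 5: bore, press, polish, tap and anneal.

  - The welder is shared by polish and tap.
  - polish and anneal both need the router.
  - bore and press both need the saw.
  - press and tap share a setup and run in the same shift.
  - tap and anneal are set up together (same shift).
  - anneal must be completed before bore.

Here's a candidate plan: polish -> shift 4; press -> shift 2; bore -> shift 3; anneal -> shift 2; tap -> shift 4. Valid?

polish and anneal both need the router — holds.
anneal must be completed before bore — holds.
bore and press both need the saw — holds.
tap and anneal are set up together (same shift) — violated.
press and tap share a setup and run in the same shift — violated.
The welder is shared by polish and tap — violated.

No — it violates: press and tap share a setup and run in the same shift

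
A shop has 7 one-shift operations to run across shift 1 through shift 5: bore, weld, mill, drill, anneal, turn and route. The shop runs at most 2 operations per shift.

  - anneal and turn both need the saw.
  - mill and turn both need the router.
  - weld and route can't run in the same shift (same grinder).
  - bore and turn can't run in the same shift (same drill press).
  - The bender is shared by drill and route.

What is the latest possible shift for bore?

shift 5

bore at shift 5 is achievable: anneal=shift 2; bore=shift 5; drill=shift 2; mill=shift 1; route=shift 3; weld=shift 1; turn=shift 3.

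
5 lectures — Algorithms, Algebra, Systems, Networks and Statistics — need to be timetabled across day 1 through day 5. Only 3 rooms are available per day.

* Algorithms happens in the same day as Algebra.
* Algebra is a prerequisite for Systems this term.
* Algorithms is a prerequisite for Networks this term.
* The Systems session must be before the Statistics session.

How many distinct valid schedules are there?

Splitting on Algorithms: it can be day 1 (24), day 2 (9), day 3 (2). Listing each branch's schedules as (Algebra, Systems, Networks, Statistics) by day number:
Algorithms=day 1: (1,2,2,3) (1,2,2,4) (1,2,2,5) (1,2,3,3) (1,2,3,4) (1,2,3,5) (1,2,4,3) (1,2,4,4) (1,2,4,5) (1,2,5,3) (1,2,5,4) (1,2,5,5) (1,3,2,4) (1,3,2,5) (1,3,3,4) (1,3,3,5) (1,3,4,4) (1,3,4,5) (1,3,5,4) (1,3,5,5) (1,4,2,5) (1,4,3,5) (1,4,4,5) (1,4,5,5) — 24.
Algorithms=day 2: (2,3,3,4) (2,3,3,5) (2,3,4,4) (2,3,4,5) (2,3,5,4) (2,3,5,5) (2,4,3,5) (2,4,4,5) (2,4,5,5) — 9.
Algorithms=day 3: (3,4,4,5) (3,4,5,5) — 2.
Summing: 24 + 9 + 2 = 35.

35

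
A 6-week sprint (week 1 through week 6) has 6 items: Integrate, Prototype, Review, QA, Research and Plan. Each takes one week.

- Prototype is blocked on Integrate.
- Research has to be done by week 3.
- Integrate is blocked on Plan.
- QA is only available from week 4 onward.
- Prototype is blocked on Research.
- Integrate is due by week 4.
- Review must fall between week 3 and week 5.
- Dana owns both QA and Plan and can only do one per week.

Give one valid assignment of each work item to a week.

Integrate -> week 2; Review -> week 3; Research -> week 1; Plan -> week 1; QA -> week 4; Prototype -> week 3

Checking: Integrate(week 2) before Prototype(week 3); Research(week 1) before Prototype(week 3); Plan(week 1) before Integrate(week 2); QA(week 4) != Plan(week 1); QA=week 4 in [week 4,week 6]; Review=week 3 in [week 3,week 5]; Research=week 1 in [week 1,week 3]; Integrate=week 2 in [week 1,week 4].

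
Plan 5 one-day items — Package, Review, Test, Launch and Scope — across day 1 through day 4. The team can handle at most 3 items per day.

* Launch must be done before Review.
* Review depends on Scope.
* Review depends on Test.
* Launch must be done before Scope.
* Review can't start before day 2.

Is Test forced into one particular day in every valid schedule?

No

Test can be day 1 (e.g. Scope in day 2; Review in day 3; Package in day 1; Test in day 1; Launch in day 1) or day 2 (e.g. Review -> day 3, Launch -> day 1, Package -> day 1, Scope -> day 2, Test -> day 2).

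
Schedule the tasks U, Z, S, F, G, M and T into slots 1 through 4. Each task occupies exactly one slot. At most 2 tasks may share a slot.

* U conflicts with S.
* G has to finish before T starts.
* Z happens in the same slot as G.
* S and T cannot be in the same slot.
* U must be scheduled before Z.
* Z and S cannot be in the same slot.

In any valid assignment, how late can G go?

3

G must be in the same slot as Z, which can't be before 2, so G is at least 2; downstream work caps G at 3.
G at 3 is achievable: Z=3, F=1, M=2, G=3, T=4, S=2, U=1.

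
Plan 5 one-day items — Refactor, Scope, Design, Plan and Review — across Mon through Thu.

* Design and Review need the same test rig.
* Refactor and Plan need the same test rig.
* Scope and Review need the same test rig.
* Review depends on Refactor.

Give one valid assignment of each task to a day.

Scope in Mon; Review in Tue; Plan in Tue; Refactor in Mon; Design in Mon

Checking: Refactor(Mon) before Review(Tue); Refactor(Mon) != Plan(Tue); Scope(Mon) != Review(Tue); Design(Mon) != Review(Tue).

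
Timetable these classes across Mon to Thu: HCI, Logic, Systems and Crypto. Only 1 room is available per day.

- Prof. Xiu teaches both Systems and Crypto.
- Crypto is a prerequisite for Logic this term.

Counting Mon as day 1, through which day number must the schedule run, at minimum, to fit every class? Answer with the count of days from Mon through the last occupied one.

4 days

The precedence chain requires at least 2 distinct days.
With at most 1 per day and 4 classes, at least 4 days are needed.
4 works (last occupied day: Thu): for example HCI in Wed; Logic in Tue; Systems in Thu; Crypto in Mon.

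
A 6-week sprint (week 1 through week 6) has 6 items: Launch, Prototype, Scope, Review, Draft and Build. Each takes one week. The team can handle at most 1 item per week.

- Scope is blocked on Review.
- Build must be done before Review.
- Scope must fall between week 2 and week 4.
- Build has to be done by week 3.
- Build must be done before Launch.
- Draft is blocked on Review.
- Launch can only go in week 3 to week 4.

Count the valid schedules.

Enumerating: Prototype in week 6, Build in week 1, Draft in week 5, Launch in week 3, Review in week 2, Scope in week 4 | Draft=week 6; Prototype=week 5; Launch=week 3; Build=week 1; Review=week 2; Scope=week 4 | Review=week 2, Draft=week 5, Scope=week 3, Build=week 1, Prototype=week 6, Launch=week 4 | Draft=week 6; Build=week 1; Scope=week 3; Launch=week 4; Review=week 2; Prototype=week 5.

4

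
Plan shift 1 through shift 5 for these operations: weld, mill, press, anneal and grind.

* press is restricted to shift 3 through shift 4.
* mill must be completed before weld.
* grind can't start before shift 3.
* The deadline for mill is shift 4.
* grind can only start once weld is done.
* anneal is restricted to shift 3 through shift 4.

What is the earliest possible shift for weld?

shift 2

Precedence pushes weld to at least shift 2; downstream work caps weld at shift 4.
weld at shift 2 is achievable: grind -> shift 3; weld -> shift 2; anneal -> shift 3; press -> shift 3; mill -> shift 1.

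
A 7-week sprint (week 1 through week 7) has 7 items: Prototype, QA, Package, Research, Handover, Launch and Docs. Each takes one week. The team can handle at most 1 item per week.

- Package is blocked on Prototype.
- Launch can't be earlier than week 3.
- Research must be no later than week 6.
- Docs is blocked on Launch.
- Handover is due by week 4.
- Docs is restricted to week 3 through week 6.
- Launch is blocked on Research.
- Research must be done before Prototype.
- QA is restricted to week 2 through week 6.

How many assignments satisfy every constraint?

39

Splitting on Prototype: it can be week 2 (6), week 3 (7), week 4 (8), week 5 (9), week 6 (9). Listing each branch's schedules as (QA, Package, Research, Handover, Launch, Docs) by week number:
Prototype=week 2: (3,7,1,4,5,6) (4,7,1,3,5,6) (5,7,1,3,4,6) (5,7,1,4,3,6) (6,7,1,3,4,5) (6,7,1,4,3,5) — 6.
Prototype=week 3: (2,7,1,4,5,6) (4,7,1,2,5,6) (4,7,2,1,5,6) (5,7,1,2,4,6) (5,7,2,1,4,6) (6,7,1,2,4,5) (6,7,2,1,4,5) — 7.
Prototype=week 4: (2,7,1,3,5,6) (2,7,3,1,5,6) (3,7,1,2,5,6) (3,7,2,1,5,6) (5,7,1,2,3,6) (5,7,2,1,3,6) (6,7,1,2,3,5) (6,7,2,1,3,5) — 8.
Prototype=week 5: (2,7,1,3,4,6) (2,7,1,4,3,6) (2,7,3,1,4,6) (3,7,1,2,4,6) (3,7,2,1,4,6) (4,7,1,2,3,6) (4,7,2,1,3,6) (6,7,1,2,3,4) (6,7,2,1,3,4) — 9.
Prototype=week 6: (2,7,1,3,4,5) (2,7,1,4,3,5) (2,7,3,1,4,5) (3,7,1,2,4,5) (3,7,2,1,4,5) (4,7,1,2,3,5) (4,7,2,1,3,5) (5,7,1,2,3,4) (5,7,2,1,3,4) — 9.
Summing: 6 + 7 + 8 + 9 + 9 = 39.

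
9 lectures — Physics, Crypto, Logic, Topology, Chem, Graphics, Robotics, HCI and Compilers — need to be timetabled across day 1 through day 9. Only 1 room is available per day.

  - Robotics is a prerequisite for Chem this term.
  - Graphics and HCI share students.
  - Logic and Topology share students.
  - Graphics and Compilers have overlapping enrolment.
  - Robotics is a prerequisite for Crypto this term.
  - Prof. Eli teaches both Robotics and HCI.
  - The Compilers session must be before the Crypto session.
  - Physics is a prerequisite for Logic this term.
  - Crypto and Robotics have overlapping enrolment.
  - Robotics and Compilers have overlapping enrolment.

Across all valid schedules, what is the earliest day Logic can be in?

day 2

Precedence pushes Logic to at least day 2.
Logic at day 2 is achievable: Crypto in day 5, HCI in day 9, Compilers in day 4, Topology in day 7, Physics in day 1, Logic in day 2, Graphics in day 8, Chem in day 6, Robotics in day 3.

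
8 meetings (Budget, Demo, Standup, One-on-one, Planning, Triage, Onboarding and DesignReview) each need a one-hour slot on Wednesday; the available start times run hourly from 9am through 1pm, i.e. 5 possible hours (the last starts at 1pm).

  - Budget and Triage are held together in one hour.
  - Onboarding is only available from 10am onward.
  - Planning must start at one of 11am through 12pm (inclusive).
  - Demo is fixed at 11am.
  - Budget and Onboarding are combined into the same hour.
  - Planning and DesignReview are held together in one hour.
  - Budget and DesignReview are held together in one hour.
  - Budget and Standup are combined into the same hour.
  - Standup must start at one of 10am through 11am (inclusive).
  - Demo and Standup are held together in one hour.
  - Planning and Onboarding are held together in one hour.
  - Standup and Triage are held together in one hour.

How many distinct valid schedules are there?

5

Splitting on One-on-one: it can be 9am (1), 10am (1), 11am (1), 12pm (1), 1pm (1). Listing each branch's schedules as (Budget, Demo, Standup, Planning, Triage, Onboarding, DesignReview):
One-on-one=9am: (11am,11am,11am,11am,11am,11am,11am) — 1.
One-on-one=10am: (11am,11am,11am,11am,11am,11am,11am) — 1.
One-on-one=11am: (11am,11am,11am,11am,11am,11am,11am) — 1.
One-on-one=12pm: (11am,11am,11am,11am,11am,11am,11am) — 1.
One-on-one=1pm: (11am,11am,11am,11am,11am,11am,11am) — 1.
Summing: 1 + 1 + 1 + 1 + 1 = 5.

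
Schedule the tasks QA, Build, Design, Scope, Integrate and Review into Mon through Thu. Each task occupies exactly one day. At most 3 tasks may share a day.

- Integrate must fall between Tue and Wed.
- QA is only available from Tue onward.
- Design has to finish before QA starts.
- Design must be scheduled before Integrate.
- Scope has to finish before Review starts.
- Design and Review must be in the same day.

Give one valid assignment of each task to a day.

Review -> Tue, QA -> Wed, Design -> Tue, Integrate -> Wed, Scope -> Mon, Build -> Mon

Checking: Design(Tue) before Integrate(Wed); Scope(Mon) before Review(Tue); Design(Tue) before QA(Wed); Design = Review = Tue; QA=Wed in [Tue,Thu]; Integrate=Wed in [Tue,Wed]; max 2 per day (cap 3).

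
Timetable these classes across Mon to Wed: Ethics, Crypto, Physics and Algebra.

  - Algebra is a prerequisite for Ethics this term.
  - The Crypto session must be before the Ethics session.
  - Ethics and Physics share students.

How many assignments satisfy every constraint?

Splitting on Ethics: it can be Tue (2), Wed (8). Listing each branch's schedules as (Crypto, Physics, Algebra):
Ethics=Tue: (Mon,Mon,Mon) (Mon,Wed,Mon) — 2.
Ethics=Wed: (Mon,Mon,Mon) (Mon,Mon,Tue) (Mon,Tue,Mon) (Mon,Tue,Tue) (Tue,Mon,Mon) (Tue,Mon,Tue) (Tue,Tue,Mon) (Tue,Tue,Tue) — 8.
Summing: 2 + 8 = 10.

10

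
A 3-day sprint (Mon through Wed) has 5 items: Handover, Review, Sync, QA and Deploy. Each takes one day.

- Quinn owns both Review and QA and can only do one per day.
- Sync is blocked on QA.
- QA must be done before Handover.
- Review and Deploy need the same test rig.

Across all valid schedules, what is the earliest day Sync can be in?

Tue

Precedence pushes Sync to at least Tue.
Sync at Tue is achievable: Handover in Tue; Sync in Tue; Deploy in Mon; QA in Mon; Review in Tue.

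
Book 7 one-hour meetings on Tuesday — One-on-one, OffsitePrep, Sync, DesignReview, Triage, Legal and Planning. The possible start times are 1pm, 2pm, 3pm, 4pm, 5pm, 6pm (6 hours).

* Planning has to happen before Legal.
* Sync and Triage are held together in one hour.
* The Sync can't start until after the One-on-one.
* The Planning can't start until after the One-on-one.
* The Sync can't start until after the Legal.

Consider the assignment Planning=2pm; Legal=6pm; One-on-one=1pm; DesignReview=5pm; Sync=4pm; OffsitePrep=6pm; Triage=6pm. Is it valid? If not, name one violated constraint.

Sync and Triage are held together in one hour — violated.
The Sync can't start until after the One-on-one — holds.
The Planning can't start until after the One-on-one — holds.
The Sync can't start until after the Legal — violated.
Planning has to happen before Legal — holds.

Invalid. The Sync can't start until after the Legal.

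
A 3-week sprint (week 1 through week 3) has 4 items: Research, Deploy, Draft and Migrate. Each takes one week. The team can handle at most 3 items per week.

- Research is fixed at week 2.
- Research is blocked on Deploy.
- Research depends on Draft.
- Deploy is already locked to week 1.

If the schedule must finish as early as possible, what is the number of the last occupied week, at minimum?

week 2

The precedence chain requires at least 2 distinct weeks.
With at most 3 per week and 4 work items, at least 2 weeks are needed.
2 works (last occupied week: week 2): for example Draft=week 1, Migrate=week 1, Deploy=week 1, Research=week 2.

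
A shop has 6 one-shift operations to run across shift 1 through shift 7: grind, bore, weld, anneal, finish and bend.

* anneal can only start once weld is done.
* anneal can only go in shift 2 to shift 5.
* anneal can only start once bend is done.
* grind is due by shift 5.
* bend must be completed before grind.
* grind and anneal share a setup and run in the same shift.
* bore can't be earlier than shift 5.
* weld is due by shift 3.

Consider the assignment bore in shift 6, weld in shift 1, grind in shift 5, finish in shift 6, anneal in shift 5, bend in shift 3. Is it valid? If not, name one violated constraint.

grind and anneal share a setup and run in the same shift — holds.
anneal can only start once weld is done — holds.
bend must be completed before grind — holds.
grind is due by shift 5 — holds.
weld is due by shift 3 — holds.
anneal can only start once bend is done — holds.
anneal can only go in shift 2 to shift 5 — holds.
bore can't be earlier than shift 5 — holds.

Yes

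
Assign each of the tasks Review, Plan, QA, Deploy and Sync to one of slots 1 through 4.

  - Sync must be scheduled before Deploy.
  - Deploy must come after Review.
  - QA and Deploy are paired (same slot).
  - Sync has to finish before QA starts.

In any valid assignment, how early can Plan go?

Plan at 1 is achievable: Review in 1, QA in 2, Sync in 1, Deploy in 2, Plan in 1.

1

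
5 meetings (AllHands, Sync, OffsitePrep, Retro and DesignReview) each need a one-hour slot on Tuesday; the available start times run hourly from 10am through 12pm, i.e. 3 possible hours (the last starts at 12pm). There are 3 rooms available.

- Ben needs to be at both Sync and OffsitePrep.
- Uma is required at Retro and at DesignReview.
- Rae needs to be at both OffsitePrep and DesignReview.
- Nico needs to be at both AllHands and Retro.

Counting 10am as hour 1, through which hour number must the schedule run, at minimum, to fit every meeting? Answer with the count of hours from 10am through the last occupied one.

With at most 3 per hour and 5 meetings, at least 2 hours are needed.
2 works (last occupied hour: 11am): for example Sync -> 10am; DesignReview -> 10am; AllHands -> 10am; Retro -> 11am; OffsitePrep -> 11am.

2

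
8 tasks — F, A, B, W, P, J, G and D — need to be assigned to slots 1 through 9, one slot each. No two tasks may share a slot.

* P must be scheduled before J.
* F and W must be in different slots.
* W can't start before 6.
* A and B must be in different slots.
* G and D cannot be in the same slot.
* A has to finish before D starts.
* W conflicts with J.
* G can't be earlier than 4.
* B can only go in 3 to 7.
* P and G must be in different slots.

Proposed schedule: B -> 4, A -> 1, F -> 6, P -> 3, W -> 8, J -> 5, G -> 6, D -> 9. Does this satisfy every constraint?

Invalid. No two tasks may share a slot.

G and D cannot be in the same slot — holds.
P must be scheduled before J — holds.
A and B must be in different slots — holds.
No two tasks may share a slot — violated.
W conflicts with J — holds.
P and G must be in different slots — holds.
A has to finish before D starts — holds.
W can't start before 6 — holds.
B can only go in 3 to 7 — holds.
F and W must be in different slots — holds.
G can't be earlier than 4 — holds.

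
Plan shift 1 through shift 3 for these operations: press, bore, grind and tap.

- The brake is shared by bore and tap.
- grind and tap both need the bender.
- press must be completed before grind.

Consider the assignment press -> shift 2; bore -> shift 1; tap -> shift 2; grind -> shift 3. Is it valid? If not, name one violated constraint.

The brake is shared by bore and tap — holds.
grind and tap both need the bender — holds.
press must be completed before grind — holds.

Yes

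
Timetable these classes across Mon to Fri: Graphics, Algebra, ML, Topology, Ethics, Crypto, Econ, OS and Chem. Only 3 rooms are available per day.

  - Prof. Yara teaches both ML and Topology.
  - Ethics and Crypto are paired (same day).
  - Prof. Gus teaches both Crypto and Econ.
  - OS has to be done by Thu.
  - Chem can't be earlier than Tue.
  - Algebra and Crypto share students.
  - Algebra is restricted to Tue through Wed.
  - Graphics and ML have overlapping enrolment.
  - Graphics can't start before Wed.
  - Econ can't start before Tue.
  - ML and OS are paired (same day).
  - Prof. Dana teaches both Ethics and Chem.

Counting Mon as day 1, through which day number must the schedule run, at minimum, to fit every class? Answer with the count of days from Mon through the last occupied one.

3

With at most 3 per day and 9 classes, at least 3 days are needed.
Graphics can't be placed before Wed — that is day 3 counting from Mon — so the schedule must run through at least 3 days.
3 works (last occupied day: Wed): for example Econ in Wed, Topology in Mon, Ethics in Mon, Chem in Wed, Graphics in Wed, Crypto in Mon, Algebra in Tue, ML in Tue, OS in Tue.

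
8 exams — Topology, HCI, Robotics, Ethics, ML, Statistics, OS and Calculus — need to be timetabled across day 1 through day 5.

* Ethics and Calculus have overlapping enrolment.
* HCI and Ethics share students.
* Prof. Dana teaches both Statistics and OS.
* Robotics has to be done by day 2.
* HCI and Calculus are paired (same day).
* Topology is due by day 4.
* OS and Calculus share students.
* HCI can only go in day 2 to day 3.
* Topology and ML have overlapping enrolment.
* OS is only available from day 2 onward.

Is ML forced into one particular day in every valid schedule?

No

ML can be day 1 (e.g. ML=day 1; OS=day 3; Topology=day 2; Statistics=day 1; Robotics=day 1; Ethics=day 1; Calculus=day 2; HCI=day 2) or day 2 (e.g. Ethics in day 1; ML in day 2; HCI in day 2; Calculus in day 2; Topology in day 1; OS in day 3; Statistics in day 1; Robotics in day 1).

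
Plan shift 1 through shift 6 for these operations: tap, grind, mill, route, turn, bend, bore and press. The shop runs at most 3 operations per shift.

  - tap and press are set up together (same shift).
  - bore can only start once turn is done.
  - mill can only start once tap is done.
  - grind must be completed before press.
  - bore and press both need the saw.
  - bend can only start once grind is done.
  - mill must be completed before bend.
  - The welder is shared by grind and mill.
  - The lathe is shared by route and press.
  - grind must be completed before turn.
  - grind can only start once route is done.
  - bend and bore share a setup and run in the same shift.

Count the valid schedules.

Splitting on tap: it can be shift 3 (8), shift 4 (7). Listing each branch's schedules as (grind, mill, route, turn, bend, bore, press) by shift number:
tap=shift 3: (2,4,1,3,5,5,3) (2,4,1,3,6,6,3) (2,4,1,4,5,5,3) (2,4,1,4,6,6,3) (2,4,1,5,6,6,3) (2,5,1,3,6,6,3) (2,5,1,4,6,6,3) (2,5,1,5,6,6,3) — 8.
tap=shift 4: (2,5,1,3,6,6,4) (2,5,1,4,6,6,4) (2,5,1,5,6,6,4) (3,5,1,4,6,6,4) (3,5,1,5,6,6,4) (3,5,2,4,6,6,4) (3,5,2,5,6,6,4) — 7.
Summing: 8 + 7 = 15.

15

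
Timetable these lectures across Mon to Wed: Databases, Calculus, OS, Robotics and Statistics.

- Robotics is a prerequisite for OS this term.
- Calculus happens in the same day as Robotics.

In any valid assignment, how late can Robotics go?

Downstream work caps Robotics at Tue.
Robotics at Tue is achievable: OS=Wed, Calculus=Tue, Statistics=Mon, Databases=Mon, Robotics=Tue.

Tue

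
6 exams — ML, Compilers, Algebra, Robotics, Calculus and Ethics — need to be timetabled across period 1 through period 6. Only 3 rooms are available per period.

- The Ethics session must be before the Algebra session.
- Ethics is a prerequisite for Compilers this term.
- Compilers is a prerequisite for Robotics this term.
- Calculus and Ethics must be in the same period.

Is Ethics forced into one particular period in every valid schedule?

No

Ethics can be period 1 (e.g. ML in period 1; Algebra in period 2; Compilers in period 2; Calculus in period 1; Robotics in period 3; Ethics in period 1) or period 2 (e.g. ML in period 1; Robotics in period 4; Calculus in period 2; Algebra in period 3; Ethics in period 2; Compilers in period 3).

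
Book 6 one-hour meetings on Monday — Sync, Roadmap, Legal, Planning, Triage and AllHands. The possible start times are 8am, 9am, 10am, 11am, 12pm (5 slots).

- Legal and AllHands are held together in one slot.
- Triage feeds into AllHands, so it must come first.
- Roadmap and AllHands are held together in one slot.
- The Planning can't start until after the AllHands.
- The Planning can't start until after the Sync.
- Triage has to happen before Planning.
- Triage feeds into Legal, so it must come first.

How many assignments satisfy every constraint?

35

Splitting on Sync: it can be 8am (10), 9am (10), 10am (9), 11am (6). Listing each branch's schedules as (Roadmap, Legal, Planning, Triage, AllHands):
Sync=8am: (9am,9am,10am,8am,9am) (9am,9am,11am,8am,9am) (9am,9am,12pm,8am,9am) (10am,10am,11am,8am,10am) (10am,10am,11am,9am,10am) (10am,10am,12pm,8am,10am) (10am,10am,12pm,9am,10am) (11am,11am,12pm,8am,11am) (11am,11am,12pm,9am,11am) (11am,11am,12pm,10am,11am) — 10.
Sync=9am: (9am,9am,10am,8am,9am) (9am,9am,11am,8am,9am) (9am,9am,12pm,8am,9am) (10am,10am,11am,8am,10am) (10am,10am,11am,9am,10am) (10am,10am,12pm,8am,10am) (10am,10am,12pm,9am,10am) (11am,11am,12pm,8am,11am) (11am,11am,12pm,9am,11am) (11am,11am,12pm,10am,11am) — 10.
Sync=10am: (9am,9am,11am,8am,9am) (9am,9am,12pm,8am,9am) (10am,10am,11am,8am,10am) (10am,10am,11am,9am,10am) (10am,10am,12pm,8am,10am) (10am,10am,12pm,9am,10am) (11am,11am,12pm,8am,11am) (11am,11am,12pm,9am,11am) (11am,11am,12pm,10am,11am) — 9.
Sync=11am: (9am,9am,12pm,8am,9am) (10am,10am,12pm,8am,10am) (10am,10am,12pm,9am,10am) (11am,11am,12pm,8am,11am) (11am,11am,12pm,9am,11am) (11am,11am,12pm,10am,11am) — 6.
Summing: 10 + 10 + 9 + 6 = 35.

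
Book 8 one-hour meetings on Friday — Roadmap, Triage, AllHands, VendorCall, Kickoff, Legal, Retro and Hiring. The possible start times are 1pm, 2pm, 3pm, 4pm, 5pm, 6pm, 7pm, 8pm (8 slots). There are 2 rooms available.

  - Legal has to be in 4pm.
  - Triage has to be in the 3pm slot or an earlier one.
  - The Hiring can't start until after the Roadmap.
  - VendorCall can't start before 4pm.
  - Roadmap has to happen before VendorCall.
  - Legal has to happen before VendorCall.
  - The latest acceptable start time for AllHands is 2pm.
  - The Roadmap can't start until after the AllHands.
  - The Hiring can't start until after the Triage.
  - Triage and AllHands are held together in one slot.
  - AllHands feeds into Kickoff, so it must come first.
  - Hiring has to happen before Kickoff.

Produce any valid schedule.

Triage=1pm; AllHands=1pm; Hiring=3pm; Kickoff=4pm; Legal=4pm; VendorCall=5pm; Retro=2pm; Roadmap=2pm

Checking: Hiring(3pm) before Kickoff(4pm); AllHands(1pm) before Kickoff(4pm); Roadmap(2pm) before Hiring(3pm); Roadmap(2pm) before VendorCall(5pm); Triage(1pm) before Hiring(3pm); AllHands(1pm) before Roadmap(2pm); Legal(4pm) before VendorCall(5pm); Triage = AllHands = 1pm; AllHands=1pm in [1pm,2pm]; Legal=4pm in [4pm,4pm]; VendorCall=5pm in [4pm,8pm]; Triage=1pm in [1pm,3pm]; max 2 per slot (cap 2).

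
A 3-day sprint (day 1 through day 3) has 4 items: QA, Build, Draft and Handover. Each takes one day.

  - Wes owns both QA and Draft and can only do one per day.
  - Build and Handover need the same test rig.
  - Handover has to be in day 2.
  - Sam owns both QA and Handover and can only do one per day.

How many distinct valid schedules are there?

8

Splitting on QA: it can be day 1 (4), day 3 (4). Listing each branch's schedules as (Build, Draft, Handover) by day number:
QA=day 1: (1,2,2) (1,3,2) (3,2,2) (3,3,2) — 4.
QA=day 3: (1,1,2) (1,2,2) (3,1,2) (3,2,2) — 4.
Summing: 4 + 4 = 8.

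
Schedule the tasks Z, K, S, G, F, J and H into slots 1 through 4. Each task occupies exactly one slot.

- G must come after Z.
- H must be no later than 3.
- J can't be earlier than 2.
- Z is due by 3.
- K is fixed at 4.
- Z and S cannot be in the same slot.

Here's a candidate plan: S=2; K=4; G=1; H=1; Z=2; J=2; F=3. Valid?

No. G must come after Z is not satisfied.

Z is due by 3 — holds.
J can't be earlier than 2 — holds.
Z and S cannot be in the same slot — violated.
G must come after Z — violated.
K is fixed at 4 — holds.
H must be no later than 3 — holds.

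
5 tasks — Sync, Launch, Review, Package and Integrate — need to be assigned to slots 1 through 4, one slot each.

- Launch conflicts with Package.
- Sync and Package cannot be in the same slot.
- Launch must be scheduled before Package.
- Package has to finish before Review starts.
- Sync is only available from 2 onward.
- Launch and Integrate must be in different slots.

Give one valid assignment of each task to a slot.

Integrate -> 2, Sync -> 2, Review -> 4, Launch -> 1, Package -> 3

Checking: Package(3) before Review(4); Launch(1) before Package(3); Sync(2) != Package(3); Launch(1) != Package(3); Launch(1) != Integrate(2); Sync=2 in [2,4].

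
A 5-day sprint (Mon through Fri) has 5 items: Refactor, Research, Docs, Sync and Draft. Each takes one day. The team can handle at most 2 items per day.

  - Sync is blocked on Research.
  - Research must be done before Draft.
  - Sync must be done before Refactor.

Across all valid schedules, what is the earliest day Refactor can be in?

Wed

Precedence pushes Refactor to at least Wed.
Refactor at Wed is achievable: Sync in Tue, Research in Mon, Draft in Tue, Docs in Mon, Refactor in Wed.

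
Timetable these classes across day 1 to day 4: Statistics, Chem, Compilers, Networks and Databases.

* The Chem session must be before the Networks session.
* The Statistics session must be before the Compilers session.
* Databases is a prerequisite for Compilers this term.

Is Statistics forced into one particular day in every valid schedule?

No

Statistics can be day 1 (e.g. Chem=day 1, Compilers=day 2, Databases=day 1, Networks=day 2, Statistics=day 1) or day 2 (e.g. Statistics=day 2, Compilers=day 3, Databases=day 1, Networks=day 2, Chem=day 1).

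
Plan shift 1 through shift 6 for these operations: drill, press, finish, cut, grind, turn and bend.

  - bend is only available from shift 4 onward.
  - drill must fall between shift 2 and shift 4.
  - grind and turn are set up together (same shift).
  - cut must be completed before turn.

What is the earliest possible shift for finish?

shift 1

finish at shift 1 is achievable: cut -> shift 1; finish -> shift 1; turn -> shift 2; drill -> shift 2; press -> shift 1; bend -> shift 4; grind -> shift 2.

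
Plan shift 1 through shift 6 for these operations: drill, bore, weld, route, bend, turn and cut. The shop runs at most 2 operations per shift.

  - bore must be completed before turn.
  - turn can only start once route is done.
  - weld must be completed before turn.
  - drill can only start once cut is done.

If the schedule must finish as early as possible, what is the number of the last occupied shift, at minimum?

shift 4

The precedence chain requires at least 2 distinct shifts.
With at most 2 per shift and 7 operations, at least 4 shifts are needed.
4 works (last occupied shift: shift 4): for example cut in shift 2, bend in shift 4, route in shift 2, turn in shift 3, weld in shift 1, drill in shift 3, bore in shift 1.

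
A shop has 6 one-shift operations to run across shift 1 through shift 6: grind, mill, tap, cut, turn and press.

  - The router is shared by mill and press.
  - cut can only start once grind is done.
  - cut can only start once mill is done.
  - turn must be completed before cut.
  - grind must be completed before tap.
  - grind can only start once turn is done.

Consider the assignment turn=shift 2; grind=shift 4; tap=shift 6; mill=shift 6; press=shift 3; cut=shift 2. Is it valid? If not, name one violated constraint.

grind must be completed before tap — holds.
cut can only start once grind is done — violated.
turn must be completed before cut — violated.
grind can only start once turn is done — holds.
cut can only start once mill is done — violated.
The router is shared by mill and press — holds.

No. cut can only start once mill is done is not satisfied.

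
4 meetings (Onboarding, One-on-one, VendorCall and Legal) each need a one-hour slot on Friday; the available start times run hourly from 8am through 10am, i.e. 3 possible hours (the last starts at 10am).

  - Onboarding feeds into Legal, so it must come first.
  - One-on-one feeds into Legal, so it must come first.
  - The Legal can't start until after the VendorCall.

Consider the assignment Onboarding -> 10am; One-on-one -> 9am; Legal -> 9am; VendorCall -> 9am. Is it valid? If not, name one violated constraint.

The Legal can't start until after the VendorCall — violated.
One-on-one feeds into Legal, so it must come first — violated.
Onboarding feeds into Legal, so it must come first — violated.

Invalid. Onboarding feeds into Legal, so it must come first.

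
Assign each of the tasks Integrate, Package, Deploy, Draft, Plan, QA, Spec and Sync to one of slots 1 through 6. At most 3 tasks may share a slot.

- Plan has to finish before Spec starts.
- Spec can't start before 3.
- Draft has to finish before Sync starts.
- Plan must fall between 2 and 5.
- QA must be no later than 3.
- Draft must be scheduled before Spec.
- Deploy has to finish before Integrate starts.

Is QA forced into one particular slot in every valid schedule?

No

QA can be 1 (e.g. Plan in 2, Sync in 2, QA in 1, Deploy in 1, Integrate in 2, Package in 3, Spec in 3, Draft in 1) or 2 (e.g. QA in 2; Spec in 3; Package in 1; Draft in 1; Integrate in 2; Sync in 3; Deploy in 1; Plan in 2).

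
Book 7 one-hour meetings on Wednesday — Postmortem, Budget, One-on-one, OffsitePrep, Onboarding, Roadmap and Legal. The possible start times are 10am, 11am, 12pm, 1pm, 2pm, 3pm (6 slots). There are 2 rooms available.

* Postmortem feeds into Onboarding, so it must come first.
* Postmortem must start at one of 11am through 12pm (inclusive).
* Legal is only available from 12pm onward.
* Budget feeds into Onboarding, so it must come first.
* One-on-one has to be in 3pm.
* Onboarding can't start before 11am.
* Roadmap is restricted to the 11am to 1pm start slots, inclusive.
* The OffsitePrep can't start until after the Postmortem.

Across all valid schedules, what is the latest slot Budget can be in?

2pm

Downstream work caps Budget at 2pm.
Budget at 2pm is achievable: OffsitePrep in 12pm; Onboarding in 3pm; Roadmap in 11am; Postmortem in 11am; Legal in 12pm; One-on-one in 3pm; Budget in 2pm.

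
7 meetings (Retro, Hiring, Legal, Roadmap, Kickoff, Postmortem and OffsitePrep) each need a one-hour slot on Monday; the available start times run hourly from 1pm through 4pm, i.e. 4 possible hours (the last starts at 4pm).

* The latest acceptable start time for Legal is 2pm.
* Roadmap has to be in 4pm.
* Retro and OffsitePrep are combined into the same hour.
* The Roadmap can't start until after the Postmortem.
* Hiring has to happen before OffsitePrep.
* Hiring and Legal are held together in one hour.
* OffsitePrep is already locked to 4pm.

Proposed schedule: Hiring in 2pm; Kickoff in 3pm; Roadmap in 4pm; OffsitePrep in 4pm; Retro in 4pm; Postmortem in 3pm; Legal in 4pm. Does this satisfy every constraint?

The Roadmap can't start until after the Postmortem — holds.
The latest acceptable start time for Legal is 2pm — violated.
OffsitePrep is already locked to 4pm — holds.
Retro and OffsitePrep are combined into the same hour — holds.
Hiring has to happen before OffsitePrep — holds.
Hiring and Legal are held together in one hour — violated.
Roadmap has to be in 4pm — holds.

No — it violates: The latest acceptable start time for Legal is 2pm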